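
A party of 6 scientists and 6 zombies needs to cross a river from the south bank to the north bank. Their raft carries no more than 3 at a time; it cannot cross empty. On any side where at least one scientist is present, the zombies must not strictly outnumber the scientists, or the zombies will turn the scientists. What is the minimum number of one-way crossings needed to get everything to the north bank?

Following every safe sequence of crossings from the start, the most of the 12 that can be at the north bank as the raft arrives there on crossings 1, 3, 5 is 3, 5, 6 respectively; the best ever achieved is 6 of 12.
From crossing 7 on, no configuration arises that was not already reachable earlier: only 17 distinct safe configurations (who is on which side, and where the raft is) can ever be reached, none of them has everyone across, and every continuation just revisits them. They are: 0 scientists + 0 zombies across (raft back at the start); 0 scientists + 1 zombie across (raft there); 0 scientists + 1 zombie across (raft back at the start); 0 scientists + 2 zombies across (raft there); 0 scientists + 2 zombies across (raft back at the start); 0 scientists + 3 zombies across (raft there); 0 scientists + 3 zombies across (raft back at the start); 0 scientists + 4 zombies across (raft there); 0 scientists + 4 zombies across (raft back at the start); 0 scientists + 5 zombies across (raft there); 0 scientists + 5 zombies across (raft back at the start); 0 scientists + 6 zombies across (raft there); 1 scientist + 1 zombie across (raft there); 1 scientist + 1 zombie across (raft back at the start); 2 scientists + 2 zombies across (raft there); 2 scientists + 2 zombies across (raft back at the start); 3 scientists + 3 zombies across (raft there). So no valid plan exists.

impossible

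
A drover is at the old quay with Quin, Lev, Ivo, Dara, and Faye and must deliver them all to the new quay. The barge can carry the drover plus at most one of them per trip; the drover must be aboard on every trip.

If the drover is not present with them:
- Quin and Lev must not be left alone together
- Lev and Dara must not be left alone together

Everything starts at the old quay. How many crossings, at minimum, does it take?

Counting alone: the drover can take at most 1 across per trip to the new quay, so moving all 5 needs at least 5 loaded trips out, with a return between consecutive ones — at least 9 crossings.
The safety rule pushes this higher. Following every safe sequence of crossings, the most of the 5 that can be at the new quay as the barge arrives there on crossing 9 is 4 — never all 5.
So no plan with fewer than 11 crossings exists, and this one achieves 11:
1. Drover goes to the new quay with Lev.  [the old quay: Dara, Faye, Ivo, Quin | the new quay: Lev]
2. Drover goes back to the old quay alone.  [the old quay: Dara, Faye, Ivo, Quin | the new quay: Lev]
3. Drover goes to the new quay with Quin.  [the old quay: Dara, Faye, Ivo | the new quay: Lev, Quin]
4. Drover goes back to the old quay with Lev.  [the old quay: Dara, Faye, Ivo, Lev | the new quay: Quin]
5. Drover goes to the new quay with Dara.  [the old quay: Faye, Ivo, Lev | the new quay: Dara, Quin]
6. Drover goes back to the old quay alone.  [the old quay: Faye, Ivo, Lev | the new quay: Dara, Quin]
7. Drover goes to the new quay with Ivo.  [the old quay: Faye, Lev | the new quay: Dara, Ivo, Quin]
8. Drover goes back to the old quay alone.  [the old quay: Faye, Lev | the new quay: Dara, Ivo, Quin]
9. Drover goes to the new quay with Faye.  [the old quay: Lev | the new quay: Dara, Faye, Ivo, Quin]
10. Drover goes back to the old quay alone.  [the old quay: Lev | the new quay: Dara, Faye, Ivo, Quin]
11. Drover goes to the new quay with Lev.  [the old quay: — | the new quay: Dara, Faye, Ivo, Lev, Quin]

11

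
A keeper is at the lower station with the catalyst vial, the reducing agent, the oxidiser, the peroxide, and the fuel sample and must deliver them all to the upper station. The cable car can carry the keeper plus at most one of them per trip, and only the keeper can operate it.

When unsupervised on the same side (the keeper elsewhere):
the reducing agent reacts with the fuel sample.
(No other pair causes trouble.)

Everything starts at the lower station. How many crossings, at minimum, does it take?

Counting alone: the keeper can take at most 1 across per trip to the upper station, so moving all 5 needs at least 5 loaded trips out, with a return between consecutive ones — at least 9 crossings.
The plan below uses exactly 9 crossings, so it is optimal:
1. Keeper goes to the upper station with the reducing agent.  [the lower station: the catalyst vial, the fuel sample, the oxidiser, the peroxide | the upper station: the reducing agent]
2. Keeper goes back to the lower station alone.  [the lower station: the catalyst vial, the fuel sample, the oxidiser, the peroxide | the upper station: the reducing agent]
3. Keeper goes to the upper station with the catalyst vial.  [the lower station: the fuel sample, the oxidiser, the peroxide | the upper station: the catalyst vial, the reducing agent]
4. Keeper goes back to the lower station alone.  [the lower station: the fuel sample, the oxidiser, the peroxide | the upper station: the catalyst vial, the reducing agent]
5. Keeper goes to the upper station with the oxidiser.  [the lower station: the fuel sample, the peroxide | the upper station: the catalyst vial, the oxidiser, the reducing agent]
6. Keeper goes back to the lower station alone.  [the lower station: the fuel sample, the peroxide | the upper station: the catalyst vial, the oxidiser, the reducing agent]
7. Keeper goes to the upper station with the peroxide.  [the lower station: the fuel sample | the upper station: the catalyst vial, the oxidiser, the peroxide, the reducing agent]
8. Keeper goes back to the lower station alone.  [the lower station: the fuel sample | the upper station: the catalyst vial, the oxidiser, the peroxide, the reducing agent]
9. Keeper goes to the upper station with the fuel sample.  [the lower station: — | the upper station: the catalyst vial, the fuel sample, the oxidiser, the peroxide, the reducing agent]

9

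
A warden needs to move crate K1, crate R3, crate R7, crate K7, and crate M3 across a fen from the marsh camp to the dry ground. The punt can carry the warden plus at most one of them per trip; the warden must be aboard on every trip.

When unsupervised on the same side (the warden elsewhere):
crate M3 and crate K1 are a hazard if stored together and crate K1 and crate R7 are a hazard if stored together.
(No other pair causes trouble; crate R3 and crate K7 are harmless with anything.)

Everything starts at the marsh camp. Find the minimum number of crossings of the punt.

11

Counting alone: the warden can take at most 1 across per trip to the dry ground, so moving all 5 needs at least 5 loaded trips out, with a return between consecutive ones — at least 9 crossings.
The safety rule pushes this higher. Following every safe sequence of crossings, the most of the 5 that can be at the dry ground as the punt arrives there on crossing 9 is 4 — never all 5.
So no plan with fewer than 11 crossings exists, and this one achieves 11:
1. Warden goes to the dry ground with crate K1.
2. Warden goes back to the marsh camp alone.
3. Warden goes to the dry ground with crate R3.
4. Warden goes back to the marsh camp alone.
5. Warden goes to the dry ground with crate R7.
6. Warden goes back to the marsh camp with crate K1.
7. Warden goes to the dry ground with crate M3.
8. Warden goes back to the marsh camp alone.
9. Warden goes to the dry ground with crate K7.
10. Warden goes back to the marsh camp alone.
11. Warden goes to the dry ground with crate K1.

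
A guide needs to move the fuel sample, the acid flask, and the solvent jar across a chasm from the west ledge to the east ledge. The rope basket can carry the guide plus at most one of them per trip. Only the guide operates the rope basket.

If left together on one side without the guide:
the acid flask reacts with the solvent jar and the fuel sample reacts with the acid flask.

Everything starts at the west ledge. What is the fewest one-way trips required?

Counting alone: the guide can take at most 1 across per trip to the east ledge, so moving all 3 needs at least 3 loaded trips out, with a return between consecutive ones — at least 5 crossings.
The safety rule pushes this higher. Following every safe sequence of crossings, the most of the 3 that can be at the east ledge as the rope basket arrives there on crossing 5 is 2 — never all 3.
So no plan with fewer than 7 crossings exists, and this one achieves 7:
1. Guide goes to the east ledge with the acid flask.  [the west ledge: the fuel sample, the solvent jar | the east ledge: the acid flask]
2. Guide goes back to the west ledge alone.  [the west ledge: the fuel sample, the solvent jar | the east ledge: the acid flask]
3. Guide goes to the east ledge with the fuel sample.  [the west ledge: the solvent jar | the east ledge: the acid flask, the fuel sample]
4. Guide goes back to the west ledge with the acid flask.  [the west ledge: the acid flask, the solvent jar | the east ledge: the fuel sample]
5. Guide goes to the east ledge with the solvent jar.  [the west ledge: the acid flask | the east ledge: the fuel sample, the solvent jar]
6. Guide goes back to the west ledge alone.  [the west ledge: the acid flask | the east ledge: the fuel sample, the solvent jar]
7. Guide goes to the east ledge with the acid flask.  [the west ledge: — | the east ledge: the acid flask, the fuel sample, the solvent jar]

7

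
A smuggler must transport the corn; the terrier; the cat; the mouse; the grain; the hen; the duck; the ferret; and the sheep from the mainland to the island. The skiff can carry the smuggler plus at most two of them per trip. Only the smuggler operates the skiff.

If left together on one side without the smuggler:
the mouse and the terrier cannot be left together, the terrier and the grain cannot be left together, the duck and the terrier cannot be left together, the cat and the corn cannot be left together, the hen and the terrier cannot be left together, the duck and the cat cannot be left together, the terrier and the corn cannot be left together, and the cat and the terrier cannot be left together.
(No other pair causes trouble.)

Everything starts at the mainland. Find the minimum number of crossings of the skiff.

Counting alone: the smuggler can take at most 2 across per trip to the island, so moving all 9 needs at least 5 loaded trips out, with a return between consecutive ones — at least 9 crossings.
The safety rule pushes this higher. Following every safe sequence of crossings, the most of the 9 that can be at the island as the skiff arrives there on crossings 9, 11, 13 is 6, 7, 8 respectively — never all 9.
So no plan with fewer than 15 crossings exists, and this one achieves 15:
1. Smuggler goes to the island with the cat and the terrier.
2. Smuggler goes back to the mainland with the terrier.
3. Smuggler goes to the island with the mouse and the terrier.
4. Smuggler goes back to the mainland with the terrier.
5. Smuggler goes to the island with the grain and the terrier.
6. Smuggler goes back to the mainland with the terrier.
7. Smuggler goes to the island with the hen and the terrier.
8. Smuggler goes back to the mainland with the terrier.
9. Smuggler goes to the island with the corn and the duck.
10. Smuggler goes back to the mainland with the cat.
11. Smuggler goes to the island with the ferret and the terrier.
12. Smuggler goes back to the mainland with the terrier.
13. Smuggler goes to the island with the sheep and the terrier.
14. Smuggler goes back to the mainland with the terrier.
15. Smuggler goes to the island with the cat and the terrier.

15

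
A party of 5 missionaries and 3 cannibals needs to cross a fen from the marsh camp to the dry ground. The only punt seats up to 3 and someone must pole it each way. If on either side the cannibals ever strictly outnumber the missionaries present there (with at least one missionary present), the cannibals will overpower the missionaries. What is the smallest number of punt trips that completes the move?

7

Counting alone: each trip to the dry ground takes at most 3 across and each return brings at least 1 back, so after t trips out (and t−1 returns) at most 3t − (t−1) of the 8 are across; that first reaches 8 at t = 4, so at least 7 crossings are needed.
The plan below uses exactly 7 crossings, so it is optimal:
1. 2 cannibals → the dry ground.  (the marsh camp: 5M 1C; the dry ground: 0M 2C)
2. 1 cannibal ← the marsh camp.  (the marsh camp: 5M 2C; the dry ground: 0M 1C)
3. 2 missionaries and 1 cannibal → the dry ground.  (the marsh camp: 3M 1C; the dry ground: 2M 2C)
4. 1 cannibal ← the marsh camp.  (the marsh camp: 3M 2C; the dry ground: 2M 1C)
5. 1 missionary and 2 cannibals → the dry ground.  (the marsh camp: 2M 0C; the dry ground: 3M 3C)
6. 1 cannibal ← the marsh camp.  (the marsh camp: 2M 1C; the dry ground: 3M 2C)
7. 2 missionaries and 1 cannibal → the dry ground.  (the marsh camp: 0M 0C; the dry ground: 5M 3C)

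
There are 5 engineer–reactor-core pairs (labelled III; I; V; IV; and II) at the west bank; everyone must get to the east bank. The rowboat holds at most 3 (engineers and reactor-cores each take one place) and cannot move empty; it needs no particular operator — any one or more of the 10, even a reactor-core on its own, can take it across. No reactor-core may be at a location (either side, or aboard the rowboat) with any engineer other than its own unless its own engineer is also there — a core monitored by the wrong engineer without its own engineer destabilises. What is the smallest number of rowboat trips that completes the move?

11

Counting alone: each trip to the east bank takes at most 3 across and each return brings at least 1 back, so after t trips out (and t−1 returns) at most 3t − (t−1) of the 10 are across; that first reaches 10 at t = 5, so at least 9 crossings are needed.
The safety rule pushes this higher. Following every safe sequence of crossings, the most of the 10 that can be at the east bank as the rowboat arrives there on crossing 9 is 9 — never all 10.
So no plan with fewer than 11 crossings exists, and this one achieves 11:
1. engineer III and reactor-core III cross → the east bank.
2. engineer III crosses ← the west bank.
3. reactor-core I, reactor-core IV, and reactor-core V cross → the east bank.
4. reactor-core III crosses ← the west bank.
5. engineer I, engineer IV, and engineer V cross → the east bank.
6. engineer I and reactor-core I cross ← the west bank.
7. engineer I, engineer II, and engineer III cross → the east bank.
8. reactor-core V crosses ← the west bank.
9. reactor-core I and reactor-core III cross → the east bank.
10. reactor-core III crosses ← the west bank.
11. reactor-core II, reactor-core III, and reactor-core V cross → the east bank.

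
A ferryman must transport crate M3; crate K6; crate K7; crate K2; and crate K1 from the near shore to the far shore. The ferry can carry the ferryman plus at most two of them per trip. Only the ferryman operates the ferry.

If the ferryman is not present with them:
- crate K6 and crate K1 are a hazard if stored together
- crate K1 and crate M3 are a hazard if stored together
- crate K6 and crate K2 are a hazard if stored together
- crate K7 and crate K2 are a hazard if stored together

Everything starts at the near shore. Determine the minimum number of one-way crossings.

Counting alone: the ferryman can take at most 2 across per trip to the far shore, so moving all 5 needs at least 3 loaded trips out, with a return between consecutive ones — at least 5 crossings.
The safety rule pushes this higher. Following every safe sequence of crossings, the most of the 5 that can be at the far shore as the ferry arrives there on crossing 5 is 4 — never all 5.
So no plan with fewer than 7 crossings exists, and this one achieves 7:
1. Ferryman goes to the far shore with crate K1 and crate K2.  [the near shore: crate K6, crate K7, crate M3 | the far shore: crate K1, crate K2]
2. Ferryman goes back to the near shore alone.  [the near shore: crate K6, crate K7, crate M3 | the far shore: crate K1, crate K2]
3. Ferryman goes to the far shore with crate M3.  [the near shore: crate K6, crate K7 | the far shore: crate K1, crate K2, crate M3]
4. Ferryman goes back to the near shore with crate K1.  [the near shore: crate K1, crate K6, crate K7 | the far shore: crate K2, crate M3]
5. Ferryman goes to the far shore with crate K6 and crate K7.  [the near shore: crate K1 | the far shore: crate K2, crate K6, crate K7, crate M3]
6. Ferryman goes back to the near shore with crate K2.  [the near shore: crate K1, crate K2 | the far shore: crate K6, crate K7, crate M3]
7. Ferryman goes to the far shore with crate K1 and crate K2.  [the near shore: — | the far shore: crate K1, crate K2, crate K6, crate K7, crate M3]

7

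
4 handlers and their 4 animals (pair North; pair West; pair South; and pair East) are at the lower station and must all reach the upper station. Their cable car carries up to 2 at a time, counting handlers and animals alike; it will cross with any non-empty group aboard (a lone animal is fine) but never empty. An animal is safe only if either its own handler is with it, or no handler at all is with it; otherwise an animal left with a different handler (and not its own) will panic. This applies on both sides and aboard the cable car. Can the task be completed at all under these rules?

Following every safe sequence of crossings from the start, the most of the 8 that can be at the upper station as the cable car arrives there on crossings 1, 3, 5 is 2, 3, 4 respectively; the best ever achieved is 4 of 8.
From crossing 7 on, no configuration arises that was not already reachable earlier: only 44 distinct safe configurations (who is on which side, and where the cable car is) can ever be reached, none of them has everyone across, and every continuation just revisits them. So no valid plan exists.

No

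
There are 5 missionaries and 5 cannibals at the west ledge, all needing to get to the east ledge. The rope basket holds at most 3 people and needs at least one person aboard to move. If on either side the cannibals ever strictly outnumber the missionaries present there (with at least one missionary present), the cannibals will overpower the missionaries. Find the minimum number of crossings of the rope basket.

11

Counting alone: each trip to the east ledge takes at most 3 across and each return brings at least 1 back, so after t trips out (and t−1 returns) at most 3t − (t−1) of the 10 are across; that first reaches 10 at t = 5, so at least 9 crossings are needed.
The safety rule pushes this higher. Following every safe sequence of crossings, the most of the 10 that can be at the east ledge as the rope basket arrives there on crossing 9 is 9 — never all 10.
So no plan with fewer than 11 crossings exists, and this one achieves 11:
1. 2 cannibals → the east ledge.  (the west ledge: 5M 3C; the east ledge: 0M 2C)
2. 1 cannibal ← the west ledge.  (the west ledge: 5M 4C; the east ledge: 0M 1C)
3. 3 cannibals → the east ledge.  (the west ledge: 5M 1C; the east ledge: 0M 4C)
4. 1 cannibal ← the west ledge.  (the west ledge: 5M 2C; the east ledge: 0M 3C)
5. 3 missionaries → the east ledge.  (the west ledge: 2M 2C; the east ledge: 3M 3C)
6. 1 missionary and 1 cannibal ← the west ledge.  (the west ledge: 3M 3C; the east ledge: 2M 2C)
7. 3 missionaries → the east ledge.  (the west ledge: 0M 3C; the east ledge: 5M 2C)
8. 1 cannibal ← the west ledge.  (the west ledge: 0M 4C; the east ledge: 5M 1C)
9. 2 cannibals → the east ledge.  (the west ledge: 0M 2C; the east ledge: 5M 3C)
10. 1 cannibal ← the west ledge.  (the west ledge: 0M 3C; the east ledge: 5M 2C)
11. 3 cannibals → the east ledge.  (the west ledge: 0M 0C; the east ledge: 5M 5C)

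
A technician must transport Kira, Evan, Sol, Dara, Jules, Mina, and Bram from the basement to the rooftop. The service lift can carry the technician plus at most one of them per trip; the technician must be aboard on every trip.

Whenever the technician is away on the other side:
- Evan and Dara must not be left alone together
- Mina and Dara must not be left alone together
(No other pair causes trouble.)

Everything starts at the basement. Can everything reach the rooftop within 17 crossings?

Yes — this plan uses 15 crossings (≤ 17):
1. Technician goes to the rooftop with Dara.
2. Technician goes back to the basement alone.
3. Technician goes to the rooftop with Kira.
4. Technician goes back to the basement alone.
5. Technician goes to the rooftop with Evan.
6. Technician goes back to the basement with Dara.
7. Technician goes to the rooftop with Mina.
8. Technician goes back to the basement alone.
9. Technician goes to the rooftop with Sol.
10. Technician goes back to the basement alone.
11. Technician goes to the rooftop with Jules.
12. Technician goes back to the basement alone.
13. Technician goes to the rooftop with Bram.
14. Technician goes back to the basement alone.
15. Technician goes to the rooftop with Dara.

Yes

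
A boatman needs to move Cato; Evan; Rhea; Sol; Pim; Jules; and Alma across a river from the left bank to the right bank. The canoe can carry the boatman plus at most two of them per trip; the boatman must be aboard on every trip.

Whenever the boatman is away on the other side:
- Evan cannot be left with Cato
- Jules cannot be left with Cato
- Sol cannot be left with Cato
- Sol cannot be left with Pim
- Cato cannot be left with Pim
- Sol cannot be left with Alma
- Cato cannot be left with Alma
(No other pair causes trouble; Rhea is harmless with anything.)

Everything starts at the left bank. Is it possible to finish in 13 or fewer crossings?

Yes

Yes — this plan uses 11 crossings (≤ 13):
1. Boatman goes to the right bank with Cato and Sol.  [the left bank: Alma, Evan, Jules, Pim, Rhea | the right bank: Cato, Sol]
2. Boatman goes back to the left bank with Cato.  [the left bank: Alma, Cato, Evan, Jules, Pim, Rhea | the right bank: Sol]
3. Boatman goes to the right bank with Cato and Evan.  [the left bank: Alma, Jules, Pim, Rhea | the right bank: Cato, Evan, Sol]
4. Boatman goes back to the left bank with Cato.  [the left bank: Alma, Cato, Jules, Pim, Rhea | the right bank: Evan, Sol]
5. Boatman goes to the right bank with Cato and Rhea.  [the left bank: Alma, Jules, Pim | the right bank: Cato, Evan, Rhea, Sol]
6. Boatman goes back to the left bank with Cato.  [the left bank: Alma, Cato, Jules, Pim | the right bank: Evan, Rhea, Sol]
7. Boatman goes to the right bank with Cato and Jules.  [the left bank: Alma, Pim | the right bank: Cato, Evan, Jules, Rhea, Sol]
8. Boatman goes back to the left bank with Cato.  [the left bank: Alma, Cato, Pim | the right bank: Evan, Jules, Rhea, Sol]
9. Boatman goes to the right bank with Alma and Pim.  [the left bank: Cato | the right bank: Alma, Evan, Jules, Pim, Rhea, Sol]
10. Boatman goes back to the left bank with Sol.  [the left bank: Cato, Sol | the right bank: Alma, Evan, Jules, Pim, Rhea]
11. Boatman goes to the right bank with Cato and Sol.  [the left bank: — | the right bank: Alma, Cato, Evan, Jules, Pim, Rhea, Sol]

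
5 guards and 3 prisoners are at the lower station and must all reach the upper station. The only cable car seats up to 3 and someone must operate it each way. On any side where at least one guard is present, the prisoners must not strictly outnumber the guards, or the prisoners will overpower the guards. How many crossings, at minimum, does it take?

7

Counting alone: each trip to the upper station takes at most 3 across and each return brings at least 1 back, so after t trips out (and t−1 returns) at most 3t − (t−1) of the 8 are across; that first reaches 8 at t = 4, so at least 7 crossings are needed.
The plan below uses exactly 7 crossings, so it is optimal:
1. 2 prisoners → the upper station.  (the lower station: 5G 1P; the upper station: 0G 2P)
2. 1 prisoner ← the lower station.  (the lower station: 5G 2P; the upper station: 0G 1P)
3. 2 guards and 1 prisoner → the upper station.  (the lower station: 3G 1P; the upper station: 2G 2P)
4. 1 prisoner ← the lower station.  (the lower station: 3G 2P; the upper station: 2G 1P)
5. 1 guard and 2 prisoners → the upper station.  (the lower station: 2G 0P; the upper station: 3G 3P)
6. 1 prisoner ← the lower station.  (the lower station: 2G 1P; the upper station: 3G 2P)
7. 2 guards and 1 prisoner → the upper station.  (the lower station: 0G 0P; the upper station: 5G 3P)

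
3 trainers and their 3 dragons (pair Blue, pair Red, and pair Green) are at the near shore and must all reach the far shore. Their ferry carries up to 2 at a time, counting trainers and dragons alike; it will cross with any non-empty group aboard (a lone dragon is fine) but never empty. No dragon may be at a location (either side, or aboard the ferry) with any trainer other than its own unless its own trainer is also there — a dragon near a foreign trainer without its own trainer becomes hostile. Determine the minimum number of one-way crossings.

Counting alone: each trip to the far shore takes at most 2 across and each return brings at least 1 back, so after t trips out (and t−1 returns) at most 2t − (t−1) of the 6 are across; that first reaches 6 at t = 5, so at least 9 crossings are needed.
The safety rule pushes this higher. Following every safe sequence of crossings, the most of the 6 that can be at the far shore as the ferry arrives there on crossing 9 is 5 — never all 6.
So no plan with fewer than 11 crossings exists, and this one achieves 11:
1. dragon Blue and trainer Blue cross → the far shore.
2. trainer Blue crosses ← the near shore.
3. dragon Green and dragon Red cross → the far shore.
4. dragon Blue crosses ← the near shore.
5. trainer Green and trainer Red cross → the far shore.
6. dragon Red and trainer Red cross ← the near shore.
7. trainer Blue and trainer Red cross → the far shore.
8. dragon Green crosses ← the near shore.
9. dragon Blue and dragon Red cross → the far shore.
10. trainer Green crosses ← the near shore.
11. dragon Green and trainer Green cross → the far shore.

11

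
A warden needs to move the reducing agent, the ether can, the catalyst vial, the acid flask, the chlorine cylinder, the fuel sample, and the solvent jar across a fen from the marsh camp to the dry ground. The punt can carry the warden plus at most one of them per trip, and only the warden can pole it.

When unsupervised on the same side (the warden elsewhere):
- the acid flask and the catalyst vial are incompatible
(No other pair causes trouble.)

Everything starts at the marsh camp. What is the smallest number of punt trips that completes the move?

Counting alone: the warden can take at most 1 across per trip to the dry ground, so moving all 7 needs at least 7 loaded trips out, with a return between consecutive ones — at least 13 crossings.
The plan below uses exactly 13 crossings, so it is optimal:
1. Warden goes to the dry ground with the catalyst vial.
2. Warden goes back to the marsh camp alone.
3. Warden goes to the dry ground with the reducing agent.
4. Warden goes back to the marsh camp alone.
5. Warden goes to the dry ground with the ether can.
6. Warden goes back to the marsh camp alone.
7. Warden goes to the dry ground with the chlorine cylinder.
8. Warden goes back to the marsh camp alone.
9. Warden goes to the dry ground with the fuel sample.
10. Warden goes back to the marsh camp alone.
11. Warden goes to the dry ground with the solvent jar.
12. Warden goes back to the marsh camp alone.
13. Warden goes to the dry ground with the acid flask.

13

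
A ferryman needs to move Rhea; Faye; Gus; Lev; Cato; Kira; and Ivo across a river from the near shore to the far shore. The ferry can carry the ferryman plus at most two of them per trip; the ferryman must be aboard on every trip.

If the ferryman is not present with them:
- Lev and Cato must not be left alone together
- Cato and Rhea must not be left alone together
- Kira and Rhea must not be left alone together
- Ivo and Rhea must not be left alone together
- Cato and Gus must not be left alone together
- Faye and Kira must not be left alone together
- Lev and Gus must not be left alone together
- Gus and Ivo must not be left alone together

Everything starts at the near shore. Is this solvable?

Whatever the first load, the items left behind include a forbidden pair without the ferryman. No opening move is safe, so no plan exists.

No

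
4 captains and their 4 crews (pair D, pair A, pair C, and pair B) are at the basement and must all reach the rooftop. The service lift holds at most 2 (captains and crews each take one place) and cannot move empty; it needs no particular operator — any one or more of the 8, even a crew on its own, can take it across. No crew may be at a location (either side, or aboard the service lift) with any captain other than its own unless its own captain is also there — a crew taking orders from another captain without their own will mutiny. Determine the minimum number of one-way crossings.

Following every safe sequence of crossings from the start, the most of the 8 that can be at the rooftop as the service lift arrives there on crossings 1, 3, 5 is 2, 3, 4 respectively; the best ever achieved is 4 of 8.
From crossing 7 on, no configuration arises that was not already reachable earlier: only 44 distinct safe configurations (who is on which side, and where the service lift is) can ever be reached, none of them has everyone across, and every continuation just revisits them. So no valid plan exists.

impossible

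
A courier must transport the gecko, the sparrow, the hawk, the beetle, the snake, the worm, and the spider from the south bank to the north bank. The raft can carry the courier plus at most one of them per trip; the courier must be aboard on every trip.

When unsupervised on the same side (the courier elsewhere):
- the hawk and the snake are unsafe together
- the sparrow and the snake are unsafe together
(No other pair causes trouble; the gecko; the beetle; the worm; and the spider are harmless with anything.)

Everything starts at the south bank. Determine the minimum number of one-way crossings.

Counting alone: the courier can take at most 1 across per trip to the north bank, so moving all 7 needs at least 7 loaded trips out, with a return between consecutive ones — at least 13 crossings.
The safety rule pushes this higher. Following every safe sequence of crossings, the most of the 7 that can be at the north bank as the raft arrives there on crossing 13 is 6 — never all 7.
So no plan with fewer than 15 crossings exists, and this one achieves 15:
1. Courier goes to the north bank with the snake.  [the south bank: the beetle, the gecko, the hawk, the sparrow, the spider, the worm | the north bank: the snake]
2. Courier goes back to the south bank alone.  [the south bank: the beetle, the gecko, the hawk, the sparrow, the spider, the worm | the north bank: the snake]
3. Courier goes to the north bank with the gecko.  [the south bank: the beetle, the hawk, the sparrow, the spider, the worm | the north bank: the gecko, the snake]
4. Courier goes back to the south bank alone.  [the south bank: the beetle, the hawk, the sparrow, the spider, the worm | the north bank: the gecko, the snake]
5. Courier goes to the north bank with the sparrow.  [the south bank: the beetle, the hawk, the spider, the worm | the north bank: the gecko, the snake, the sparrow]
6. Courier goes back to the south bank with the snake.  [the south bank: the beetle, the hawk, the snake, the spider, the worm | the north bank: the gecko, the sparrow]
7. Courier goes to the north bank with the hawk.  [the south bank: the beetle, the snake, the spider, the worm | the north bank: the gecko, the hawk, the sparrow]
8. Courier goes back to the south bank alone.  [the south bank: the beetle, the snake, the spider, the worm | the north bank: the gecko, the hawk, the sparrow]
9. Courier goes to the north bank with the beetle.  [the south bank: the snake, the spider, the worm | the north bank: the beetle, the gecko, the hawk, the sparrow]
10. Courier goes back to the south bank alone.  [the south bank: the snake, the spider, the worm | the north bank: the beetle, the gecko, the hawk, the sparrow]
11. Courier goes to the north bank with the worm.  [the south bank: the snake, the spider | the north bank: the beetle, the gecko, the hawk, the sparrow, the worm]
12. Courier goes back to the south bank alone.  [the south bank: the snake, the spider | the north bank: the beetle, the gecko, the hawk, the sparrow, the worm]
13. Courier goes to the north bank with the spider.  [the south bank: the snake | the north bank: the beetle, the gecko, the hawk, the sparrow, the spider, the worm]
14. Courier goes back to the south bank alone.  [the south bank: the snake | the north bank: the beetle, the gecko, the hawk, the sparrow, the spider, the worm]
15. Courier goes to the north bank with the snake.  [the south bank: — | the north bank: the beetle, the gecko, the hawk, the snake, the sparrow, the spider, the worm]

15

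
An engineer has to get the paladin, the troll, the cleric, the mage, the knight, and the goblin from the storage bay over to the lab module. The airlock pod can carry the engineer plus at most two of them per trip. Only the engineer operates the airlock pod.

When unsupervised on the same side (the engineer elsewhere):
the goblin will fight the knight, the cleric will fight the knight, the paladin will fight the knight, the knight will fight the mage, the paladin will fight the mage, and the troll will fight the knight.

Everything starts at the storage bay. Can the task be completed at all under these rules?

1. Engineer goes to the lab module with the knight and the paladin.  [the storage bay: the cleric, the goblin, the mage, the troll | the lab module: the knight, the paladin]
2. Engineer goes back to the storage bay with the paladin.  [the storage bay: the cleric, the goblin, the mage, the paladin, the troll | the lab module: the knight]
3. Engineer goes to the lab module with the paladin and the troll.  [the storage bay: the cleric, the goblin, the mage | the lab module: the knight, the paladin, the troll]
4. Engineer goes back to the storage bay with the knight.  [the storage bay: the cleric, the goblin, the knight, the mage | the lab module: the paladin, the troll]
5. Engineer goes to the lab module with the cleric and the knight.  [the storage bay: the goblin, the mage | the lab module: the cleric, the knight, the paladin, the troll]
6. Engineer goes back to the storage bay with the knight.  [the storage bay: the goblin, the knight, the mage | the lab module: the cleric, the paladin, the troll]
7. Engineer goes to the lab module with the goblin and the mage.  [the storage bay: the knight | the lab module: the cleric, the goblin, the mage, the paladin, the troll]
8. Engineer goes back to the storage bay with the paladin.  [the storage bay: the knight, the paladin | the lab module: the cleric, the goblin, the mage, the troll]
9. Engineer goes to the lab module with the knight and the paladin.  [the storage bay: — | the lab module: the cleric, the goblin, the knight, the mage, the paladin, the troll]

Yes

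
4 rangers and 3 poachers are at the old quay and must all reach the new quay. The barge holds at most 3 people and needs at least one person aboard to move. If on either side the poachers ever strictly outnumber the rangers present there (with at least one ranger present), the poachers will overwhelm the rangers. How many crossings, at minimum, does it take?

Counting alone: each trip to the new quay takes at most 3 across and each return brings at least 1 back, so after t trips out (and t−1 returns) at most 3t − (t−1) of the 7 are across; that first reaches 7 at t = 3, so at least 5 crossings are needed.
The plan below uses exactly 5 crossings, so it is optimal:
1. 3 poachers → the new quay.  (the old quay: 4R 0P; the new quay: 0R 3P)
2. 1 poacher ← the old quay.  (the old quay: 4R 1P; the new quay: 0R 2P)
3. 3 rangers → the new quay.  (the old quay: 1R 1P; the new quay: 3R 2P)
4. 1 ranger ← the old quay.  (the old quay: 2R 1P; the new quay: 2R 2P)
5. 2 rangers and 1 poacher → the new quay.  (the old quay: 0R 0P; the new quay: 4R 3P)

5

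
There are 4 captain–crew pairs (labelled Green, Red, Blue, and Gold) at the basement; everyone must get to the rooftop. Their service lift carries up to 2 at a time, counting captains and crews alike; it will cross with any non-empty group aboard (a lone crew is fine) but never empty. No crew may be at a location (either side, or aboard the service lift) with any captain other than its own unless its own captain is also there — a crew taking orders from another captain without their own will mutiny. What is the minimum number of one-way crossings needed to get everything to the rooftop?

impossible

Following every safe sequence of crossings from the start, the most of the 8 that can be at the rooftop as the service lift arrives there on crossings 1, 3, 5 is 2, 3, 4 respectively; the best ever achieved is 4 of 8.
From crossing 7 on, no configuration arises that was not already reachable earlier: only 44 distinct safe configurations (who is on which side, and where the service lift is) can ever be reached, none of them has everyone across, and every continuation just revisits them. So no valid plan exists.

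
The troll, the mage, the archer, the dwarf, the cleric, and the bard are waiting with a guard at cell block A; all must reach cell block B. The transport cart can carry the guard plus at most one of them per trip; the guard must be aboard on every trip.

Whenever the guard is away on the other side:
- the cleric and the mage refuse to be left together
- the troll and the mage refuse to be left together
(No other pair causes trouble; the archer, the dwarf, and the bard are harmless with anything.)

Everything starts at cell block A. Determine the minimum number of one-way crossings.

13

Counting alone: the guard can take at most 1 across per trip to cell block B, so moving all 6 needs at least 6 loaded trips out, with a return between consecutive ones — at least 11 crossings.
The safety rule pushes this higher. Following every safe sequence of crossings, the most of the 6 that can be at cell block B as the transport cart arrives there on crossing 11 is 5 — never all 6.
So no plan with fewer than 13 crossings exists, and this one achieves 13:
1. Guard goes to cell block B with the mage.  [cell block A: the archer, the bard, the cleric, the dwarf, the troll | cell block B: the mage]
2. Guard goes back to cell block A alone.  [cell block A: the archer, the bard, the cleric, the dwarf, the troll | cell block B: the mage]
3. Guard goes to cell block B with the troll.  [cell block A: the archer, the bard, the cleric, the dwarf | cell block B: the mage, the troll]
4. Guard goes back to cell block A with the mage.  [cell block A: the archer, the bard, the cleric, the dwarf, the mage | cell block B: the troll]
5. Guard goes to cell block B with the cleric.  [cell block A: the archer, the bard, the dwarf, the mage | cell block B: the cleric, the troll]
6. Guard goes back to cell block A alone.  [cell block A: the archer, the bard, the dwarf, the mage | cell block B: the cleric, the troll]
7. Guard goes to cell block B with the archer.  [cell block A: the bard, the dwarf, the mage | cell block B: the archer, the cleric, the troll]
8. Guard goes back to cell block A alone.  [cell block A: the bard, the dwarf, the mage | cell block B: the archer, the cleric, the troll]
9. Guard goes to cell block B with the dwarf.  [cell block A: the bard, the mage | cell block B: the archer, the cleric, the dwarf, the troll]
10. Guard goes back to cell block A alone.  [cell block A: the bard, the mage | cell block B: the archer, the cleric, the dwarf, the troll]
11. Guard goes to cell block B with the bard.  [cell block A: the mage | cell block B: the archer, the bard, the cleric, the dwarf, the troll]
12. Guard goes back to cell block A alone.  [cell block A: the mage | cell block B: the archer, the bard, the cleric, the dwarf, the troll]
13. Guard goes to cell block B with the mage.  [cell block A: — | cell block B: the archer, the bard, the cleric, the dwarf, the mage, the troll]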